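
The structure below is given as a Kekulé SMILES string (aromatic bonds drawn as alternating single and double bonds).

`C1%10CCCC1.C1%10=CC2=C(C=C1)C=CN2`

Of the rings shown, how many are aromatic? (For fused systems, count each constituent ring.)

The SMILES encodes a five-membered saturated carbon ring; a six-membered carbon ring with three alternating C=C double bonds, fused to a five-membered ring containing one N–H nitrogen and two C=C double bonds.
The 5-membered ring has only sp³ atoms, so it is not fully conjugated — not aromatic (cyclopentane).
The fused 6/5-membered bicyclic (with one N–H) is a single π system with 9 sp² atoms and 10 π electrons from ring double bonds plus a heteroatom lone pair. 10 = 4(2)+2, so the system is aromatic and both rings count as aromatic (indole).
2 of the 3 rings are aromatic. Total: 2.

2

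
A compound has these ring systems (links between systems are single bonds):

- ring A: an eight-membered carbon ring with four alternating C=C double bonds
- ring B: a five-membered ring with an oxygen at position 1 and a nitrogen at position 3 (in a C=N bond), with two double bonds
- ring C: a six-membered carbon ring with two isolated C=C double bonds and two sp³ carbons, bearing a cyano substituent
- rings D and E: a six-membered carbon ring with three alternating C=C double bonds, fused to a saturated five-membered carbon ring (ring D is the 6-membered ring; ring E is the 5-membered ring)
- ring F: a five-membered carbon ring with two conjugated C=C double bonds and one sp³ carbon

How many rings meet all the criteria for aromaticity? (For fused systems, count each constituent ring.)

2

Ring A has only sp² ring atoms; a planar conformation would have a fully conjugated π system of 8 electrons. But 8 = 4(2), which is 4n not 4n+2, so ring A is not aromatic (cyclooctatetraene) — cyclooctatetraene distorts into a non-planar tub to avoid antiaromaticity.
Ring B is planar and fully conjugated; 2 ring double bonds (4 π electrons) plus a heteroatom lone pair (2) give 6 π electrons. Since 6 = 4n+2 (n=1), ring B is aromatic (oxazole).
Ring C has two sp³ carbons, so it is not fully conjugated — not aromatic (1,4-cyclohexadiene).
Ring D is planar and fully conjugated; 3 ring double bonds give 6 π electrons. Since 6 = 4n+2 (n=1), ring D is aromatic (benzene ring).
Ring E has three sp³ carbons, so it is not fully conjugated — not aromatic (cyclopentane ring).
Ring F has one sp³ carbon, so it is not fully conjugated — not aromatic (cyclopentadiene).
Aromatic: B, D. Total: 2.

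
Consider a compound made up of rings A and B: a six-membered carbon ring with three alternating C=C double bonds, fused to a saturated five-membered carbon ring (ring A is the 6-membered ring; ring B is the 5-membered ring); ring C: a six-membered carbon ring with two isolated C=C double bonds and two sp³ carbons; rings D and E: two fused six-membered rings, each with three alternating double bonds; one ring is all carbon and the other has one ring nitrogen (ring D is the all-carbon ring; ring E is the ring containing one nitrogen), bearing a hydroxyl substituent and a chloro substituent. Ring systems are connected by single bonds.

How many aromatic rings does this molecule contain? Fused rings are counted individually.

Ring A is fully conjugated (every ring atom contributes a p orbital); 3 ring double bonds give 6 π electrons. Since 6 = 4n+2 (n=1), ring A is aromatic (benzene ring).
Ring B has three sp³ carbons, so it is not fully conjugated — not aromatic (cyclopentane ring).
Ring C has two sp³ carbons, so it is not fully conjugated — not aromatic (1,4-cyclohexadiene).
Rings D and E form a fused bicyclic system (with one nitrogen) with 10 sp² atoms and 10 π electrons from ring double bonds. 10 = 4(2)+2, so the system is aromatic and both rings count as aromatic (quinoline).
Aromatic: A, D, E. Total: 3.

3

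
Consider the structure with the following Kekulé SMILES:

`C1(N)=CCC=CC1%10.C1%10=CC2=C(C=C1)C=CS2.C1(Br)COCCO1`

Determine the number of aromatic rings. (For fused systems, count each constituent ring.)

The SMILES encodes a six-membered carbon ring with two isolated C=C double bonds and two sp³ carbons; a six-membered carbon ring with three alternating C=C double bonds, fused to a five-membered ring containing one sulfur and two C=C double bonds; a six-membered saturated ring with oxygens at positions 1 and 4.
The 6-membered ring has two sp³ carbons, so it is not fully conjugated — not aromatic (1,4-cyclohexadiene).
The fused 6/5-membered bicyclic (with one sulfur) is a single π system with 9 sp² atoms and 10 π electrons from ring double bonds plus a heteroatom lone pair. 10 = 4(2)+2, so the system is aromatic and both rings count as aromatic (benzothiophene).
The 6-membered ring with two oxygens (1,4) has only sp³ atoms, so it is not fully conjugated — not aromatic (1,4-dioxane).
2 of the 4 rings are aromatic. Total: 2.

2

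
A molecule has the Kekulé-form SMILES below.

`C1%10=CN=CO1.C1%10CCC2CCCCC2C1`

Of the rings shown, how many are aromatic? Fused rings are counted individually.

The SMILES encodes a five-membered ring with an oxygen at position 1 and a nitrogen at position 3 (in a C=N bond), with two double bonds; two fused six-membered saturated carbon rings.
The 5-membered ring with one oxygen and one =N– is fully conjugated (every ring atom contributes a p orbital); 2 ring double bonds (4 π electrons) plus a heteroatom lone pair (2) give 6 π electrons. 6 = 4(1)+2, so it is aromatic (oxazole).
The 6-membered ring has only sp³ atoms, so it is not fully conjugated — not aromatic (cyclohexane ring).
The second 6-membered ring has only sp³ atoms, so it is not fully conjugated — not aromatic (cyclohexane ring).
1 of the 3 rings is aromatic. Total: 1.

1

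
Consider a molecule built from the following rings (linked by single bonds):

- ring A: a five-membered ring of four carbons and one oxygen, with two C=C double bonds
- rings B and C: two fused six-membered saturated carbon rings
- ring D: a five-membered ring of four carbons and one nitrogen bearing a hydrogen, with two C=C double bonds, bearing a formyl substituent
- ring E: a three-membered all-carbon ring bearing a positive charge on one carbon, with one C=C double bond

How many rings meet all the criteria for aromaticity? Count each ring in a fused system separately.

3

Ring A is fully conjugated (every ring atom contributes a p orbital); 2 ring double bonds (4 π electrons) plus a heteroatom lone pair (2) give 6 π electrons. That satisfies 4n+2 with n=1, so ring A is aromatic (furan).
Ring B has only sp³ atoms, so it is not fully conjugated — not aromatic (cyclohexane ring).
Ring C has only sp³ atoms, so it is not fully conjugated — not aromatic (cyclohexane ring).
Ring D is fully conjugated (every ring atom contributes a p orbital); 2 ring double bonds (4 π electrons) plus a heteroatom lone pair (2) give 6 π electrons. 6 = 4(1)+2, so ring D is aromatic (pyrrole).
Ring E has a continuous p-orbital overlap around the ring; 1 ring double bond (2 π electrons) plus the carbocation's empty p orbital (0, but keeps the ring conjugated) give 2 π electrons. 2 = 4(0)+2, so ring E is aromatic (cyclopropenyl cation).
Aromatic: A, D, E. Total: 3.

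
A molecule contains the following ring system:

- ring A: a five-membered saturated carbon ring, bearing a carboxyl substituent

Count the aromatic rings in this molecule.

0

Ring A has only sp³ atoms, so it is not fully conjugated — not aromatic (cyclopentane).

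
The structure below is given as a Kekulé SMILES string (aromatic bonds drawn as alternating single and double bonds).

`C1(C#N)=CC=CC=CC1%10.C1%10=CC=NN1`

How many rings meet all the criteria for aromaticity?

The SMILES encodes a seven-membered carbon ring with three C=C double bonds and one sp³ carbon; a five-membered ring with two adjacent nitrogens (one bearing H, one in a double bond) and two double bonds.
The 7-membered ring has one sp³ carbon, so it is not fully conjugated — not aromatic (cycloheptatriene).
The 5-membered ring with two adjacent nitrogens (one N–H, one =N–) is fully conjugated (every ring atom contributes a p orbital); 2 ring double bonds (4 π electrons) plus a heteroatom lone pair (2) give 6 π electrons. That satisfies 4n+2 with n=1, so it is aromatic (pyrazole).
1 of the 2 rings is aromatic. Total: 1.

1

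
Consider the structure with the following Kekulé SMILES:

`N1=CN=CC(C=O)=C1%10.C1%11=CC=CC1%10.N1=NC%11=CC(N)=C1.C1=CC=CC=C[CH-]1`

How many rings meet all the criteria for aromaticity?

The SMILES encodes a six-membered ring with nitrogens at positions 1 and 3 and three alternating double bonds; a five-membered carbon ring with two conjugated C=C double bonds and one sp³ carbon; a six-membered ring with two adjacent nitrogens and three alternating double bonds; a seven-membered all-carbon ring bearing a negative charge on one carbon, with three C=C double bonds.
The 6-membered ring with two nitrogens (1,3) has a continuous p-orbital overlap around the ring; 3 ring double bonds give 6 π electrons. 6 = 4(1)+2, so it is aromatic (pyrimidine).
The 5-membered ring has one sp³ carbon, so it is not fully conjugated — not aromatic (cyclopentadiene).
The 6-membered ring with two nitrogens (1,2) is planar and fully conjugated; 3 ring double bonds give 6 π electrons. That satisfies 4n+2 with n=1, so it is aromatic (pyridazine).
The 7-membered ring has only sp² ring atoms; a planar conformation would have a fully conjugated π system of 8 electrons. But 8 = 4(2), which is 4n not 4n+2, so it is not aromatic (cycloheptatrienyl anion).
2 of the 4 rings are aromatic. Total: 2.

2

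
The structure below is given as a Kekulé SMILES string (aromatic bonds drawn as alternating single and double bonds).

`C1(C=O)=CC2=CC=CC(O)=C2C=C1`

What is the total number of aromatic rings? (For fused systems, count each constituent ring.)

The SMILES encodes two fused six-membered carbon rings, each with three alternating C=C double bonds.
The fused 6/6-membered bicyclic is a single π system with 10 sp² atoms and 10 π electrons from ring double bonds. 10 = 4(2)+2, so the system is aromatic and both rings count as aromatic (naphthalene).
2 of the 2 rings are aromatic. Total: 2.

2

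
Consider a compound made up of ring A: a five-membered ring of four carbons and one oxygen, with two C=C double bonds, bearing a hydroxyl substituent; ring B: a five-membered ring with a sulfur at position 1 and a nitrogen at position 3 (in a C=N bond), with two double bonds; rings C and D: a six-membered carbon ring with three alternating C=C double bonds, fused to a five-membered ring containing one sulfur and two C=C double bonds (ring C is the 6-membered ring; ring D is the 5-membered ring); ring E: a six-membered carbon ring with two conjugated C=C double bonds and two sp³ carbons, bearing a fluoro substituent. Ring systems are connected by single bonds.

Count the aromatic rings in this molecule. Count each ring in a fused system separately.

Ring A is planar and fully conjugated; 2 ring double bonds (4 π electrons) plus a heteroatom lone pair (2) give 6 π electrons. 6 = 4(1)+2, so ring A is aromatic (furan).
Ring B is fully conjugated (every ring atom contributes a p orbital); 2 ring double bonds (4 π electrons) plus a heteroatom lone pair (2) give 6 π electrons. Since 6 = 4n+2 (n=1), ring B is aromatic (thiazole).
Rings C and D form a fused bicyclic system (with one sulfur) with 9 sp² atoms and 10 π electrons from ring double bonds plus a heteroatom lone pair. 10 = 4(2)+2, so the system is aromatic and both rings count as aromatic (benzothiophene).
Ring E has two sp³ carbons, so it is not fully conjugated — not aromatic (1,3-cyclohexadiene).
Aromatic: A, B, C, D. Total: 4.

4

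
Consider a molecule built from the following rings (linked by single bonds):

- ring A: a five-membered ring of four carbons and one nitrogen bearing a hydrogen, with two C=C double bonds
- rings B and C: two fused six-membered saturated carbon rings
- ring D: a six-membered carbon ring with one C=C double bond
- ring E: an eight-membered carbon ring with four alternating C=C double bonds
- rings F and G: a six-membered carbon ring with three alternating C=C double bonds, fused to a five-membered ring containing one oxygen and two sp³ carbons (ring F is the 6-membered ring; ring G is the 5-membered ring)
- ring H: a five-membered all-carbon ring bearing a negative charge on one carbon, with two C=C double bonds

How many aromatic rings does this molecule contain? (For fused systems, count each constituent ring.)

Ring A has a continuous p-orbital overlap around the ring; 2 ring double bonds (4 π electrons) plus a heteroatom lone pair (2) give 6 π electrons. That satisfies 4n+2 with n=1, so ring A is aromatic (pyrrole).
Ring B has only sp³ atoms, so it is not fully conjugated — not aromatic (cyclohexane ring).
Ring C has only sp³ atoms, so it is not fully conjugated — not aromatic (cyclohexane ring).
Ring D has four sp³ carbons, so it is not fully conjugated — not aromatic (cyclohexene).
Ring E has only sp² ring atoms; a planar conformation would have a fully conjugated π system of 8 electrons. But 8 = 4(2), which is 4n not 4n+2, so ring E is not aromatic (cyclooctatetraene) — cyclooctatetraene distorts into a non-planar tub to avoid antiaromaticity.
Ring F has a continuous p-orbital overlap around the ring; 3 ring double bonds give 6 π electrons. 6 = 4(1)+2, so ring F is aromatic (benzene ring).
Ring G has two sp³ carbons, so it is not fully conjugated — not aromatic (oxolane ring).
Ring H has a continuous p-orbital overlap around the ring; 2 ring double bonds (4 π electrons) plus the carbanion lone pair (2) give 6 π electrons. 6 = 4(1)+2, so ring H is aromatic (cyclopentadienyl anion).
Aromatic: A, F, H. Total: 3.

3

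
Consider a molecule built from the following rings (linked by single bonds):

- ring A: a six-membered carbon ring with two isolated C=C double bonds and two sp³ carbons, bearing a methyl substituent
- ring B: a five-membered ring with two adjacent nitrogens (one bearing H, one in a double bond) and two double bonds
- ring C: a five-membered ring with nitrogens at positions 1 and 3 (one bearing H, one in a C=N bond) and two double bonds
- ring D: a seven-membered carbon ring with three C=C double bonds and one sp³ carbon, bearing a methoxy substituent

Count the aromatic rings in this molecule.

Ring A has two sp³ carbons, so it is not fully conjugated — not aromatic (1,4-cyclohexadiene).
Ring B has a continuous p-orbital overlap around the ring; 2 ring double bonds (4 π electrons) plus a heteroatom lone pair (2) give 6 π electrons. Since 6 = 4n+2 (n=1), ring B is aromatic (pyrazole).
Ring C has a continuous p-orbital overlap around the ring; 2 ring double bonds (4 π electrons) plus a heteroatom lone pair (2) give 6 π electrons. That satisfies 4n+2 with n=1, so ring C is aromatic (imidazole).
Ring D has one sp³ carbon, so it is not fully conjugated — not aromatic (cycloheptatriene).
Aromatic: B, C. Total: 2.

2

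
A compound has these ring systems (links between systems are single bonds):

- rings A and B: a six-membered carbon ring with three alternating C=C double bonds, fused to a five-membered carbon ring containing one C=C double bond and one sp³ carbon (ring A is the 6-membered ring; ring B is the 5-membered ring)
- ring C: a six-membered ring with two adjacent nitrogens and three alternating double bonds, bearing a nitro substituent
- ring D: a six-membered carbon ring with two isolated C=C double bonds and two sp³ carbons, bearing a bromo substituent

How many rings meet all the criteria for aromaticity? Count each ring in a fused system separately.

Ring A is planar and fully conjugated; 3 ring double bonds give 6 π electrons. Since 6 = 4n+2 (n=1), ring A is aromatic (benzene ring).
Ring B has one sp³ carbon, so it is not fully conjugated — not aromatic (cyclopentene ring).
Ring C has a continuous p-orbital overlap around the ring; 3 ring double bonds give 6 π electrons. 6 = 4(1)+2, so ring C is aromatic (pyridazine).
Ring D has two sp³ carbons, so it is not fully conjugated — not aromatic (1,4-cyclohexadiene).
Aromatic: A, C. Total: 2.

2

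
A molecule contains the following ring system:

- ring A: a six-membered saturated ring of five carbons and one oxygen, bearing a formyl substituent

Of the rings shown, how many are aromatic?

Ring A has only sp³ atoms, so it is not fully conjugated — not aromatic (tetrahydropyran).

0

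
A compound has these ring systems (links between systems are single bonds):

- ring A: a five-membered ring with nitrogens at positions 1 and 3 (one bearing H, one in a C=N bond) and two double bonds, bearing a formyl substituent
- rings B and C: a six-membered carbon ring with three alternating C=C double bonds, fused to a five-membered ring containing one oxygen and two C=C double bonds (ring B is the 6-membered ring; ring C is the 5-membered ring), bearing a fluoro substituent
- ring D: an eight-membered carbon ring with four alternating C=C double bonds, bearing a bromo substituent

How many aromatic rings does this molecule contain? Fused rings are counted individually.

3

Ring A is fully conjugated (every ring atom contributes a p orbital); 2 ring double bonds (4 π electrons) plus a heteroatom lone pair (2) give 6 π electrons. That satisfies 4n+2 with n=1, so ring A is aromatic (imidazole).
Rings B and C form a fused bicyclic system (with one oxygen) with 9 sp² atoms and 10 π electrons from ring double bonds plus a heteroatom lone pair. 10 = 4(2)+2, so the system is aromatic and both rings count as aromatic (benzofuran).
Ring D has only sp² ring atoms; a planar conformation would have a fully conjugated π system of 8 electrons. But 8 = 4(2), which is 4n not 4n+2, so ring D is not aromatic (cyclooctatetraene) — cyclooctatetraene distorts into a non-planar tub to avoid antiaromaticity.
Aromatic: A, B, C. Total: 3.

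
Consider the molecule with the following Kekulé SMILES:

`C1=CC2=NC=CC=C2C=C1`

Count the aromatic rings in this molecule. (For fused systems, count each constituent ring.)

The SMILES encodes two fused six-membered rings, each with three alternating double bonds; one ring is all carbon and the other has one ring nitrogen.
The fused 6/6-membered bicyclic (with one nitrogen) is a single π system with 10 sp² atoms and 10 π electrons from ring double bonds. 10 = 4(2)+2, so the system is aromatic and both rings count as aromatic (quinoline).
2 of the 2 rings are aromatic. Total: 2.

2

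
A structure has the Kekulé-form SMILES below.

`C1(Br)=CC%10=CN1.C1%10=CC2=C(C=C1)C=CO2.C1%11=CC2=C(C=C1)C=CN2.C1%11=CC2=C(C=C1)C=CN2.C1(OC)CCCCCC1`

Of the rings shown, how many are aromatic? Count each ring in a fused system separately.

The SMILES encodes a five-membered ring of four carbons and one nitrogen bearing a hydrogen, with two C=C double bonds; a six-membered carbon ring with three alternating C=C double bonds, fused to a five-membered ring containing one oxygen and two C=C double bonds; a six-membered carbon ring with three alternating C=C double bonds, fused to a five-membered ring containing one N–H nitrogen and two C=C double bonds; a six-membered carbon ring with three alternating C=C double bonds, fused to a five-membered ring containing one N–H nitrogen and two C=C double bonds; a seven-membered saturated carbon ring.
The 5-membered ring with one N–H has a continuous p-orbital overlap around the ring; 2 ring double bonds (4 π electrons) plus a heteroatom lone pair (2) give 6 π electrons. Since 6 = 4n+2 (n=1), it is aromatic (pyrrole).
The fused 6/5-membered bicyclic (with one oxygen) is a single π system with 9 sp² atoms and 10 π electrons from ring double bonds plus a heteroatom lone pair. 10 = 4(2)+2, so the system is aromatic and both rings count as aromatic (benzofuran).
The fused 6/5-membered bicyclic (with one N–H) is a single π system with 9 sp² atoms and 10 π electrons from ring double bonds plus a heteroatom lone pair. 10 = 4(2)+2, so the system is aromatic and both rings count as aromatic (indole).
The fused 6/5-membered bicyclic (with one N–H) is a single π system with 9 sp² atoms and 10 π electrons from ring double bonds plus a heteroatom lone pair. 10 = 4(2)+2, so the system is aromatic and both rings count as aromatic (indole).
The 7-membered ring has only sp³ atoms, so it is not fully conjugated — not aromatic (cycloheptane).
7 of the 8 rings are aromatic. Total: 7.

7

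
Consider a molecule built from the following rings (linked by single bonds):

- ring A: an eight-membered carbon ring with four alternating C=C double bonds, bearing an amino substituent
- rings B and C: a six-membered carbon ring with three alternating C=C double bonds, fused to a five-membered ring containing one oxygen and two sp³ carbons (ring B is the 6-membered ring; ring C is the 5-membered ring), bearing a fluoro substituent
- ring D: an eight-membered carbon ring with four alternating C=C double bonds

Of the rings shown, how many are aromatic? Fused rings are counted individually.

1

Ring A has only sp² ring atoms; a planar conformation would have a fully conjugated π system of 8 electrons. But 8 = 4(2), which is 4n not 4n+2, so ring A is not aromatic (cyclooctatetraene) — cyclooctatetraene distorts into a non-planar tub to avoid antiaromaticity.
Ring B is planar and fully conjugated; 3 ring double bonds give 6 π electrons. 6 = 4(1)+2, so ring B is aromatic (benzene ring).
Ring C has two sp³ carbons, so it is not fully conjugated — not aromatic (oxolane ring).
Ring D has only sp² ring atoms; a planar conformation would have a fully conjugated π system of 8 electrons. But 8 = 4(2), which is 4n not 4n+2, so ring D is not aromatic (cyclooctatetraene) — cyclooctatetraene distorts into a non-planar tub to avoid antiaromaticity.
Aromatic: B. Total: 1.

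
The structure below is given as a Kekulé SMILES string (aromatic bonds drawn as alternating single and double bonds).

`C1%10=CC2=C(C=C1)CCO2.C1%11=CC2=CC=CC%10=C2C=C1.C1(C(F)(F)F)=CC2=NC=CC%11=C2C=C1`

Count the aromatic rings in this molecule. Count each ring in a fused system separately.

5

The SMILES encodes a six-membered carbon ring with three alternating C=C double bonds, fused to a five-membered ring containing one oxygen and two sp³ carbons; two fused six-membered carbon rings, each with three alternating C=C double bonds; two fused six-membered rings, each with three alternating double bonds; one ring is all carbon and the other has one ring nitrogen.
The 6-membered ring has a continuous p-orbital overlap around the ring; 3 ring double bonds give 6 π electrons. That satisfies 4n+2 with n=1, so it is aromatic (benzene ring).
The 5-membered ring with one oxygen has two sp³ carbons, so it is not fully conjugated — not aromatic (oxolane ring).
The fused 6/6-membered bicyclic is a single π system with 10 sp² atoms and 10 π electrons from ring double bonds. 10 = 4(2)+2, so the system is aromatic and both rings count as aromatic (naphthalene).
The fused 6/6-membered bicyclic (with one nitrogen) is a single π system with 10 sp² atoms and 10 π electrons from ring double bonds. 10 = 4(2)+2, so the system is aromatic and both rings count as aromatic (quinoline).
5 of the 6 rings are aromatic. Total: 5.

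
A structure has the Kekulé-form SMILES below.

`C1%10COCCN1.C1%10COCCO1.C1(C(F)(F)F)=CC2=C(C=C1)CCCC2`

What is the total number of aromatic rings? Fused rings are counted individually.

The SMILES encodes a six-membered saturated ring with an oxygen and an N–H nitrogen at positions 1 and 4; a six-membered saturated ring with oxygens at positions 1 and 4; a six-membered carbon ring with three alternating C=C double bonds, fused to a saturated six-membered carbon ring.
The 6-membered ring with one oxygen and one N–H (1,4) has only sp³ atoms, so it is not fully conjugated — not aromatic (morpholine).
The 6-membered ring with two oxygens (1,4) has only sp³ atoms, so it is not fully conjugated — not aromatic (1,4-dioxane).
The 6-membered ring has a continuous p-orbital overlap around the ring; 3 ring double bonds give 6 π electrons. That satisfies 4n+2 with n=1, so it is aromatic (benzene ring).
The second 6-membered ring has four sp³ carbons, so it is not fully conjugated — not aromatic (cyclohexane ring).
1 of the 4 rings is aromatic. Total: 1.

1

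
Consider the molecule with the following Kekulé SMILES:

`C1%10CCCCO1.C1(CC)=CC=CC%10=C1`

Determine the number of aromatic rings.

The SMILES encodes a six-membered saturated ring of five carbons and one oxygen; a six-membered carbon ring with three alternating C=C double bonds.
The 6-membered ring with one oxygen has only sp³ atoms, so it is not fully conjugated — not aromatic (tetrahydropyran).
The 6-membered ring has a continuous p-orbital overlap around the ring; 3 ring double bonds give 6 π electrons. 6 = 4(1)+2, so it is aromatic (benzene).
1 of the 2 rings is aromatic. Total: 1.

1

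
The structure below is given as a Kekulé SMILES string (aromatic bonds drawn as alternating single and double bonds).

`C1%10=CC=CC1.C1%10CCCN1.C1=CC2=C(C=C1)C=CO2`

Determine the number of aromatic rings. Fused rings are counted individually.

The SMILES encodes a five-membered carbon ring with two conjugated C=C double bonds and one sp³ carbon; a five-membered saturated ring of four carbons and one N–H nitrogen; a six-membered carbon ring with three alternating C=C double bonds, fused to a five-membered ring containing one oxygen and two C=C double bonds.
The 5-membered ring has one sp³ carbon, so it is not fully conjugated — not aromatic (cyclopentadiene).
The 5-membered ring with one N–H has only sp³ atoms, so it is not fully conjugated — not aromatic (pyrrolidine).
The fused 6/5-membered bicyclic (with one oxygen) is a single π system with 9 sp² atoms and 10 π electrons from ring double bonds plus a heteroatom lone pair. 10 = 4(2)+2, so the system is aromatic and both rings count as aromatic (benzofuran).
2 of the 4 rings are aromatic. Total: 2.

2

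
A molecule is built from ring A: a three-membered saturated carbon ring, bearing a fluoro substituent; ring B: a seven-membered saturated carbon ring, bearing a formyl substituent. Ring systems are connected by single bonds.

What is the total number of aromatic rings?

Ring A has only sp³ atoms, so it is not fully conjugated — not aromatic (cyclopropane).
Ring B has only sp³ atoms, so it is not fully conjugated — not aromatic (cycloheptane).
No ring is aromatic. Total: 0.

0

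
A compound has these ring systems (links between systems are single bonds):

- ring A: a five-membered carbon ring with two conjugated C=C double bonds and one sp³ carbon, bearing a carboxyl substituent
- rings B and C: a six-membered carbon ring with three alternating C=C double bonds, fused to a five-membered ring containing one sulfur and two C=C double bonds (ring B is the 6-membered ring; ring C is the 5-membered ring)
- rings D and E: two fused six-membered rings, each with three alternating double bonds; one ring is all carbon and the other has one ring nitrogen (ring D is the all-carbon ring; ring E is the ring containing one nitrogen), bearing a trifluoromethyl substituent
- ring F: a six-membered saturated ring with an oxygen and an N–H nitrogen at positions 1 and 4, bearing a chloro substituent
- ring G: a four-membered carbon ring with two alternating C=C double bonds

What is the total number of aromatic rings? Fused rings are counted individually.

4

Ring A has one sp³ carbon, so it is not fully conjugated — not aromatic (cyclopentadiene).
Rings B and C form a fused bicyclic system (with one sulfur) with 9 sp² atoms and 10 π electrons from ring double bonds plus a heteroatom lone pair. 10 = 4(2)+2, so the system is aromatic and both rings count as aromatic (benzothiophene).
Rings D and E form a fused bicyclic system (with one nitrogen) with 10 sp² atoms and 10 π electrons from ring double bonds. 10 = 4(2)+2, so the system is aromatic and both rings count as aromatic (quinoline).
Ring F has only sp³ atoms, so it is not fully conjugated — not aromatic (morpholine).
Ring G has only sp² ring atoms; a planar conformation would have a fully conjugated π system of 4 electrons. But 4 = 4(1), which is 4n not 4n+2, so ring G is not aromatic (cyclobutadiene) — cyclobutadiene is antiaromatic and distorts to a rectangle.
Aromatic: B, C, D, E. Total: 4.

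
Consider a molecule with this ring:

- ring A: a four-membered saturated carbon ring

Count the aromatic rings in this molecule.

Ring A has only sp³ atoms, so it is not fully conjugated — not aromatic (cyclobutane).

0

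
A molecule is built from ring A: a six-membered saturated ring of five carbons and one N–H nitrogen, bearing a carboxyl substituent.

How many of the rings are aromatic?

0

Ring A has only sp³ atoms, so it is not fully conjugated — not aromatic (piperidine).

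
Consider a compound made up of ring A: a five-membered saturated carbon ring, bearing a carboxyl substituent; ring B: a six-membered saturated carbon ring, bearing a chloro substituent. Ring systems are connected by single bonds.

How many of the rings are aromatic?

0

Ring A has only sp³ atoms, so it is not fully conjugated — not aromatic (cyclopentane).
Ring B has only sp³ atoms, so it is not fully conjugated — not aromatic (cyclohexane).
No ring is aromatic. Total: 0.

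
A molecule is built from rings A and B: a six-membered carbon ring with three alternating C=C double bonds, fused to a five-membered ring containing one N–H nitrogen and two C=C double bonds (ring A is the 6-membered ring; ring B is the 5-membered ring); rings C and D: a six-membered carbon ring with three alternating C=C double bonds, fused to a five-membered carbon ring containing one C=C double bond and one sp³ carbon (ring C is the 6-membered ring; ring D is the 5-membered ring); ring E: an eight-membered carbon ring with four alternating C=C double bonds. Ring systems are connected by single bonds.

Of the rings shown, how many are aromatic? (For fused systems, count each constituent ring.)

3

Rings A and B form a fused bicyclic system (with one N–H) with 9 sp² atoms and 10 π electrons from ring double bonds plus a heteroatom lone pair. 10 = 4(2)+2, so the system is aromatic and both rings count as aromatic (indole).
Ring C has a continuous p-orbital overlap around the ring; 3 ring double bonds give 6 π electrons. Since 6 = 4n+2 (n=1), ring C is aromatic (benzene ring).
Ring D has one sp³ carbon, so it is not fully conjugated — not aromatic (cyclopentene ring).
Ring E has only sp² ring atoms; a planar conformation would have a fully conjugated π system of 8 electrons. But 8 = 4(2), which is 4n not 4n+2, so ring E is not aromatic (cyclooctatetraene) — cyclooctatetraene distorts into a non-planar tub to avoid antiaromaticity.
Aromatic: A, B, C. Total: 3.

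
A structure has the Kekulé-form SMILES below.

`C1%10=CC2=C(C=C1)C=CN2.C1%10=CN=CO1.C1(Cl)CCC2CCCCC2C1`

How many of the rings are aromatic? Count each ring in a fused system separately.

3

The SMILES encodes a six-membered carbon ring with three alternating C=C double bonds, fused to a five-membered ring containing one N–H nitrogen and two C=C double bonds; a five-membered ring with an oxygen at position 1 and a nitrogen at position 3 (in a C=N bond), with two double bonds; two fused six-membered saturated carbon rings.
The fused 6/5-membered bicyclic (with one N–H) is a single π system with 9 sp² atoms and 10 π electrons from ring double bonds plus a heteroatom lone pair. 10 = 4(2)+2, so the system is aromatic and both rings count as aromatic (indole).
The 5-membered ring with one oxygen and one =N– is fully conjugated (every ring atom contributes a p orbital); 2 ring double bonds (4 π electrons) plus a heteroatom lone pair (2) give 6 π electrons. That satisfies 4n+2 with n=1, so it is aromatic (oxazole).
The 6-membered ring has only sp³ atoms, so it is not fully conjugated — not aromatic (cyclohexane ring).
The second 6-membered ring has only sp³ atoms, so it is not fully conjugated — not aromatic (cyclohexane ring).
3 of the 5 rings are aromatic. Total: 3.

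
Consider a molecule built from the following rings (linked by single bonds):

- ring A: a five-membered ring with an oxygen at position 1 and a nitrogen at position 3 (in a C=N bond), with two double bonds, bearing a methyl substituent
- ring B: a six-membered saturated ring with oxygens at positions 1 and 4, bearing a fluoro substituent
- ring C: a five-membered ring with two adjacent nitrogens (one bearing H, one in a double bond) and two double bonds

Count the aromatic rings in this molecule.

Ring A has a continuous p-orbital overlap around the ring; 2 ring double bonds (4 π electrons) plus a heteroatom lone pair (2) give 6 π electrons. Since 6 = 4n+2 (n=1), ring A is aromatic (oxazole).
Ring B has only sp³ atoms, so it is not fully conjugated — not aromatic (1,4-dioxane).
Ring C has a continuous p-orbital overlap around the ring; 2 ring double bonds (4 π electrons) plus a heteroatom lone pair (2) give 6 π electrons. That satisfies 4n+2 with n=1, so ring C is aromatic (pyrazole).
Aromatic: A, C. Total: 2.

2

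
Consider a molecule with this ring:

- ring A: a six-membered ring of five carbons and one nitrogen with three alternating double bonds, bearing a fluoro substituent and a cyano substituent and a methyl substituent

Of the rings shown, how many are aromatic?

Ring A is fully conjugated (every ring atom contributes a p orbital); 3 ring double bonds give 6 π electrons. That satisfies 4n+2 with n=1, so ring A is aromatic (pyridine).

1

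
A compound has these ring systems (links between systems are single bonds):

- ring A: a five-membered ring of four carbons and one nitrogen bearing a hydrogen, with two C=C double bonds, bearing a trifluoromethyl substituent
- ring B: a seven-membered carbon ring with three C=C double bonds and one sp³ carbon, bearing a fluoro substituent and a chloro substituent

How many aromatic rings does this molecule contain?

1

Ring A is planar and fully conjugated; 2 ring double bonds (4 π electrons) plus a heteroatom lone pair (2) give 6 π electrons. 6 = 4(1)+2, so ring A is aromatic (pyrrole).
Ring B has one sp³ carbon, so it is not fully conjugated — not aromatic (cycloheptatriene).
Aromatic: A. Total: 1.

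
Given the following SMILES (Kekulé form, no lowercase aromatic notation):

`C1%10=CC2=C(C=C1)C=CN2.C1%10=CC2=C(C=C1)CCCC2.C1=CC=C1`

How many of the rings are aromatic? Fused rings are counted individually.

The SMILES encodes a six-membered carbon ring with three alternating C=C double bonds, fused to a five-membered ring containing one N–H nitrogen and two C=C double bonds; a six-membered carbon ring with three alternating C=C double bonds, fused to a saturated six-membered carbon ring; a four-membered carbon ring with two alternating C=C double bonds.
The fused 6/5-membered bicyclic (with one N–H) is a single π system with 9 sp² atoms and 10 π electrons from ring double bonds plus a heteroatom lone pair. 10 = 4(2)+2, so the system is aromatic and both rings count as aromatic (indole).
The 6-membered ring has a continuous p-orbital overlap around the ring; 3 ring double bonds give 6 π electrons. 6 = 4(1)+2, so it is aromatic (benzene ring).
The second 6-membered ring has four sp³ carbons, so it is not fully conjugated — not aromatic (cyclohexane ring).
The 4-membered ring has only sp² ring atoms; a planar conformation would have a fully conjugated π system of 4 electrons. But 4 = 4(1), which is 4n not 4n+2, so it is not aromatic (cyclobutadiene) — cyclobutadiene is antiaromatic and distorts to a rectangle.
3 of the 5 rings are aromatic. Total: 3.

3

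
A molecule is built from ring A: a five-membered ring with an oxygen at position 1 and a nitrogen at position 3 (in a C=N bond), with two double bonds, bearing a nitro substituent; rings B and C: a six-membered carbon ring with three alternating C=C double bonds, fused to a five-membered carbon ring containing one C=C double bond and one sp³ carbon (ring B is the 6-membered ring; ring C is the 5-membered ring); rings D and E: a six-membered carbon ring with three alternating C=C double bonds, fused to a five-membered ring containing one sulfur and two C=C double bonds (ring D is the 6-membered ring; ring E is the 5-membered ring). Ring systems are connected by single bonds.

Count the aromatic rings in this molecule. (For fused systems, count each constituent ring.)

4

Ring A has a continuous p-orbital overlap around the ring; 2 ring double bonds (4 π electrons) plus a heteroatom lone pair (2) give 6 π electrons. 6 = 4(1)+2, so ring A is aromatic (oxazole).
Ring B is planar and fully conjugated; 3 ring double bonds give 6 π electrons. That satisfies 4n+2 with n=1, so ring B is aromatic (benzene ring).
Ring C has one sp³ carbon, so it is not fully conjugated — not aromatic (cyclopentene ring).
Rings D and E form a fused bicyclic system (with one sulfur) with 9 sp² atoms and 10 π electrons from ring double bonds plus a heteroatom lone pair. 10 = 4(2)+2, so the system is aromatic and both rings count as aromatic (benzothiophene).
Aromatic: A, B, D, E. Total: 4.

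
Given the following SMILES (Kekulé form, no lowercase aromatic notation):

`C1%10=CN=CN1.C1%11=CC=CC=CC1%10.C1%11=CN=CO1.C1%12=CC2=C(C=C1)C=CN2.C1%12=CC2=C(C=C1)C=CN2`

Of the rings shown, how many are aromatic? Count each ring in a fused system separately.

6

The SMILES encodes a five-membered ring with nitrogens at positions 1 and 3 (one bearing H, one in a C=N bond) and two double bonds; a seven-membered carbon ring with three C=C double bonds and one sp³ carbon; a five-membered ring with an oxygen at position 1 and a nitrogen at position 3 (in a C=N bond), with two double bonds; a six-membered carbon ring with three alternating C=C double bonds, fused to a five-membered ring containing one N–H nitrogen and two C=C double bonds; a six-membered carbon ring with three alternating C=C double bonds, fused to a five-membered ring containing one N–H nitrogen and two C=C double bonds.
The 5-membered ring with two nitrogens (one N–H, one =N–) is planar and fully conjugated; 2 ring double bonds (4 π electrons) plus a heteroatom lone pair (2) give 6 π electrons. That satisfies 4n+2 with n=1, so it is aromatic (imidazole).
The 7-membered ring has one sp³ carbon, so it is not fully conjugated — not aromatic (cycloheptatriene).
The 5-membered ring with one oxygen and one =N– is planar and fully conjugated; 2 ring double bonds (4 π electrons) plus a heteroatom lone pair (2) give 6 π electrons. 6 = 4(1)+2, so it is aromatic (oxazole).
The fused 6/5-membered bicyclic (with one N–H) is a single π system with 9 sp² atoms and 10 π electrons from ring double bonds plus a heteroatom lone pair. 10 = 4(2)+2, so the system is aromatic and both rings count as aromatic (indole).
The fused 6/5-membered bicyclic (with one N–H) is a single π system with 9 sp² atoms and 10 π electrons from ring double bonds plus a heteroatom lone pair. 10 = 4(2)+2, so the system is aromatic and both rings count as aromatic (indole).
6 of the 7 rings are aromatic. Total: 6.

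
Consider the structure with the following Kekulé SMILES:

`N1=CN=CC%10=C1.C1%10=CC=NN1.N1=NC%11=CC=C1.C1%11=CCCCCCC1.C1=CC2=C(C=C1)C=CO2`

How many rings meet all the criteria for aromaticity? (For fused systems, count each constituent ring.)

The SMILES encodes a six-membered ring with nitrogens at positions 1 and 3 and three alternating double bonds; a five-membered ring with two adjacent nitrogens (one bearing H, one in a double bond) and two double bonds; a six-membered ring with two adjacent nitrogens and three alternating double bonds; an eight-membered carbon ring with one C=C double bond; a six-membered carbon ring with three alternating C=C double bonds, fused to a five-membered ring containing one oxygen and two C=C double bonds.
The 6-membered ring with two nitrogens (1,3) is planar and fully conjugated; 3 ring double bonds give 6 π electrons. That satisfies 4n+2 with n=1, so it is aromatic (pyrimidine).
The 5-membered ring with two adjacent nitrogens (one N–H, one =N–) is planar and fully conjugated; 2 ring double bonds (4 π electrons) plus a heteroatom lone pair (2) give 6 π electrons. That satisfies 4n+2 with n=1, so it is aromatic (pyrazole).
The 6-membered ring with two nitrogens (1,2) is fully conjugated (every ring atom contributes a p orbital); 3 ring double bonds give 6 π electrons. That satisfies 4n+2 with n=1, so it is aromatic (pyridazine).
The 8-membered ring has six sp³ carbons, so it is not fully conjugated — not aromatic (cyclooctene).
The fused 6/5-membered bicyclic (with one oxygen) is a single π system with 9 sp² atoms and 10 π electrons from ring double bonds plus a heteroatom lone pair. 10 = 4(2)+2, so the system is aromatic and both rings count as aromatic (benzofuran).
5 of the 6 rings are aromatic. Total: 5.

5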